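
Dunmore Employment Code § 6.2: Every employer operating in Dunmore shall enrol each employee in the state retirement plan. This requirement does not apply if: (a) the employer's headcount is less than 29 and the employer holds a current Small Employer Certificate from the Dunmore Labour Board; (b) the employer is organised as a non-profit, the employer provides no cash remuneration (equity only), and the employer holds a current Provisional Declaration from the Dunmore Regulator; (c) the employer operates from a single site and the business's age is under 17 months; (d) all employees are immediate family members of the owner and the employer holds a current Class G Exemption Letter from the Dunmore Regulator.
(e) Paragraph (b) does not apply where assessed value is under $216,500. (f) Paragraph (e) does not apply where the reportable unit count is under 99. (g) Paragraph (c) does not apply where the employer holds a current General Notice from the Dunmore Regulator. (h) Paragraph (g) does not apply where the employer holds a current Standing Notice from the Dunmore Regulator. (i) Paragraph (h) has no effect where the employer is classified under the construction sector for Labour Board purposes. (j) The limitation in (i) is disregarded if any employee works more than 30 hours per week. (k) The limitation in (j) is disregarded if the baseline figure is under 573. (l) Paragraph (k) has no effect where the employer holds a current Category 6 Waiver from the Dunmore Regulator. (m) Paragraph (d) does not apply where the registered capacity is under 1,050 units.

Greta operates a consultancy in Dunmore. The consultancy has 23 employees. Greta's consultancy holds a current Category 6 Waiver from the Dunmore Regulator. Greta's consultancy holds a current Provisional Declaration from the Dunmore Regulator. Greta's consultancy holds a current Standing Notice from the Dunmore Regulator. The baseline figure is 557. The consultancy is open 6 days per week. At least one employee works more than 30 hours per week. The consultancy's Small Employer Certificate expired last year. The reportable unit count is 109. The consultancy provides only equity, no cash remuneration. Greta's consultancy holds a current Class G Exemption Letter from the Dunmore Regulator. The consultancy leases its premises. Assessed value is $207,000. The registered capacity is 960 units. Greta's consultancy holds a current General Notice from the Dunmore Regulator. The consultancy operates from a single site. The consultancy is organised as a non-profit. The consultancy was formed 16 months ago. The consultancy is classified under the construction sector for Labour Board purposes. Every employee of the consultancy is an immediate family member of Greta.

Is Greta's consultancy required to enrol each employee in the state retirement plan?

Exception (a) requires that the employer holds a current Small Employer Certificate from the Dunmore Labour Board; but the Small Employer Certificate has expired, so (a) is unavailable.
Exception (b)'s conditions are all satisfied: the employer is a non-profit; remuneration is equity-only; a current Provisional Declaration is held. But applying paragraphs (e)–(f): (e) operates against (b): assessed value is $207,000, under the $216,500 limit. (f) is not triggered (the reportable unit count is 109, not under 99), so (e) stands. (b) is therefore removed.
Exception (c)'s conditions are all satisfied: the employer operates from a single site; the business's age is 16 months, under the 17 months limit. As to paragraphs (g)–(l): (g) is engaged (a current General Notice is held), but is overridden by (h): (h) is triggered — a current Standing Notice is held. (i) would limit (h) — the consultancy is classified under the construction sector — but (j) sets (i) aside: (j) operates against (i): at least one employee exceeds 30 hours/week. (k) is triggered (the baseline figure is 557, under the 573 limit), but yields to (l): (l) operates against (k): a current Category 6 Waiver is held. Exception (c) stands.
Exception (d): every employee is an immediate family member; a current Class G Exemption Letter is held — every condition holds. But: (m) operates — the registered capacity is 960 units, under the 1,050 units limit. (d) is therefore removed.

No — exception (c) applies; Greta's consultancy is not required to enrol each employee in the state retirement plan.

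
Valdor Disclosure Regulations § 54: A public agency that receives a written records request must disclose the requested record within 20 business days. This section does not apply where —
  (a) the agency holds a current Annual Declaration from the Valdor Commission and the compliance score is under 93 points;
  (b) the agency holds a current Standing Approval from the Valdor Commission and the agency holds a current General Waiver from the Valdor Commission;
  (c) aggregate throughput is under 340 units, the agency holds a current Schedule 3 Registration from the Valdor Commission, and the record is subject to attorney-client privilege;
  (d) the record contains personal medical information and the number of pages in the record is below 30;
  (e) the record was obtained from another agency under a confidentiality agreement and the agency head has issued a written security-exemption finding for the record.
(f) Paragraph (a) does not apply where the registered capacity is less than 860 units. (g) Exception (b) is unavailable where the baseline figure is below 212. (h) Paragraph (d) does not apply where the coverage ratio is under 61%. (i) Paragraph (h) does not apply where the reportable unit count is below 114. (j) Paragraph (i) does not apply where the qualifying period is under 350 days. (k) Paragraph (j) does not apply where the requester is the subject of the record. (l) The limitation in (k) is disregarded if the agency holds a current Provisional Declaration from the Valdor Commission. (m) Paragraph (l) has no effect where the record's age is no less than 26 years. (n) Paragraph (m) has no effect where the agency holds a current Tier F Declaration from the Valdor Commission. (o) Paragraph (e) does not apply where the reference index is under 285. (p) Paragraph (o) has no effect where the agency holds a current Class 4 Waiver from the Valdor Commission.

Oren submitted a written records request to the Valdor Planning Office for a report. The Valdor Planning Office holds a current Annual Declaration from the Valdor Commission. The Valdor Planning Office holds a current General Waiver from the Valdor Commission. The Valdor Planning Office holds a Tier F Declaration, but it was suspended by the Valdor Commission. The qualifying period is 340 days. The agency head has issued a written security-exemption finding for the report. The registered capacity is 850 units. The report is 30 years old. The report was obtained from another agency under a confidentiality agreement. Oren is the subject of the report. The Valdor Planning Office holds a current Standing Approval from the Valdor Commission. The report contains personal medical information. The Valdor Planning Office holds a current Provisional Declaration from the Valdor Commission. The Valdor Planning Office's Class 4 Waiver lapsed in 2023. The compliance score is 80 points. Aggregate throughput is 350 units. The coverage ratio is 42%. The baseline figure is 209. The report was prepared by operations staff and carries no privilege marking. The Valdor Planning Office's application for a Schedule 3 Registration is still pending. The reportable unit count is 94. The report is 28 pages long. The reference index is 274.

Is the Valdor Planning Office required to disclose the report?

No — exception (d) applies; the Valdor Planning Office is not required to disclose the report.

Exception (a)'s conditions are all satisfied: a current Annual Declaration is held; the compliance score is 80 points, under the 93 points limit. But applying paragraph (f): (f) applies — the registered capacity is 850 units, less than the 860 units limit. So (a) is unavailable.
Exception (b): a current Standing Approval is held; a current General Waiver is held — every condition holds. However, paragraph (g) must be considered: (g) is engaged — the baseline figure is 209, below the 212 limit. (b) is therefore removed.
Exception (c) fails — aggregate throughput is 350 units, not under 340 units.
Exception (d)'s conditions are all satisfied: the report contains personal medical information; the number of pages in the record is 28, below the 30 limit. Applying paragraphs (h)–(n): (h) operates (the coverage ratio is 42%, under the 61% limit), but yields to (i): (i) is triggered — the reportable unit count is 94, below the 114 limit. (j) operates (the qualifying period is 340 days, under the 350 days limit), but is displaced by (k): (k) operates against (j): Oren is the subject of the report. (l) applies (a current Provisional Declaration is held), but is displaced by (m): (m) is engaged — the record's age is 30 years, meeting the 26 years threshold. (n), which would lift (m), is inapplicable — the Tier F Declaration is not current. Exception (d) stands.
Exception (e) is satisfied on its face — the report was obtained under a confidentiality agreement; a written security-exemption finding has been issued. But applying paragraphs (o)–(p): (o) operates — the reference index is 274, under the 285 limit. (p) is inapplicable (the Class 4 Waiver is not current), so (o) stands. Exception (e) does not apply.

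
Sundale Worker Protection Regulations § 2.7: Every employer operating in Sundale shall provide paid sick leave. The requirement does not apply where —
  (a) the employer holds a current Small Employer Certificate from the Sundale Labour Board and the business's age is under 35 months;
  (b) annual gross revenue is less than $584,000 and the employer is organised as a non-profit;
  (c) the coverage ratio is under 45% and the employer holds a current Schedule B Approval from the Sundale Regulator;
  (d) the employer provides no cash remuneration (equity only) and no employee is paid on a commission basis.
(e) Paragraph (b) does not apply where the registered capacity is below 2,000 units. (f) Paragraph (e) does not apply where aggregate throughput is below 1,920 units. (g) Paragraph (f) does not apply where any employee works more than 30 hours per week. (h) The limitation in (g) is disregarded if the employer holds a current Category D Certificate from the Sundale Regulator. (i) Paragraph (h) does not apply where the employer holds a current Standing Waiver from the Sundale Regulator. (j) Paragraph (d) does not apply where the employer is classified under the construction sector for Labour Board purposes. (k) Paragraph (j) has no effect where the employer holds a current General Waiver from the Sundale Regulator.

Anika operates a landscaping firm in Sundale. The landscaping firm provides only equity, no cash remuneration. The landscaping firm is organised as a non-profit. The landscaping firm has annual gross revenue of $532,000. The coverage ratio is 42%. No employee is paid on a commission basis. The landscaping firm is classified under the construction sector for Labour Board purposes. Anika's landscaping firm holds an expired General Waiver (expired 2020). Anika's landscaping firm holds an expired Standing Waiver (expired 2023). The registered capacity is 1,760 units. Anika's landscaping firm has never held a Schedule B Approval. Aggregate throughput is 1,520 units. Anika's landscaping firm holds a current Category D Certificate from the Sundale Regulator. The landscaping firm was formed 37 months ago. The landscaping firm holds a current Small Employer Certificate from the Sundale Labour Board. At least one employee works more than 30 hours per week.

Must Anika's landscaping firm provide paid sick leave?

No — exception (b) applies; Anika's landscaping firm is not required to provide paid sick leave.

Exception (a) fails — the business's age is 37 months, not under 35 months.
Exception (b) is satisfied on its face — annual gross revenue is $532,000, less than the $584,000 limit; the employer is a non-profit. As to paragraphs (e)–(i): (e) would limit (b) — the registered capacity is 1,760 units, below the 2,000 units limit — but (f) sets (e) aside: (f) operates against (e): aggregate throughput is 1,520 units, below the 1,920 units limit. (g) would limit (f) — at least one employee exceeds 30 hours/week — but (h) sets (g) aside: (h) operates against (g): a current Category D Certificate is held. (i), which would lift (h), is not triggered — no current Standing Waiver is held. (b) remains available.
Exception (c) does not apply: there is no Schedule B Approval in force.
Exception (d)'s conditions are all satisfied: remuneration is equity-only; no employee is paid on commission. Turning to paragraphs (j)–(k): (j) is engaged — the landscaping firm is classified under the construction sector. (k), which would lift (j), is not triggered — no current General Waiver is held. So (d) is unavailable.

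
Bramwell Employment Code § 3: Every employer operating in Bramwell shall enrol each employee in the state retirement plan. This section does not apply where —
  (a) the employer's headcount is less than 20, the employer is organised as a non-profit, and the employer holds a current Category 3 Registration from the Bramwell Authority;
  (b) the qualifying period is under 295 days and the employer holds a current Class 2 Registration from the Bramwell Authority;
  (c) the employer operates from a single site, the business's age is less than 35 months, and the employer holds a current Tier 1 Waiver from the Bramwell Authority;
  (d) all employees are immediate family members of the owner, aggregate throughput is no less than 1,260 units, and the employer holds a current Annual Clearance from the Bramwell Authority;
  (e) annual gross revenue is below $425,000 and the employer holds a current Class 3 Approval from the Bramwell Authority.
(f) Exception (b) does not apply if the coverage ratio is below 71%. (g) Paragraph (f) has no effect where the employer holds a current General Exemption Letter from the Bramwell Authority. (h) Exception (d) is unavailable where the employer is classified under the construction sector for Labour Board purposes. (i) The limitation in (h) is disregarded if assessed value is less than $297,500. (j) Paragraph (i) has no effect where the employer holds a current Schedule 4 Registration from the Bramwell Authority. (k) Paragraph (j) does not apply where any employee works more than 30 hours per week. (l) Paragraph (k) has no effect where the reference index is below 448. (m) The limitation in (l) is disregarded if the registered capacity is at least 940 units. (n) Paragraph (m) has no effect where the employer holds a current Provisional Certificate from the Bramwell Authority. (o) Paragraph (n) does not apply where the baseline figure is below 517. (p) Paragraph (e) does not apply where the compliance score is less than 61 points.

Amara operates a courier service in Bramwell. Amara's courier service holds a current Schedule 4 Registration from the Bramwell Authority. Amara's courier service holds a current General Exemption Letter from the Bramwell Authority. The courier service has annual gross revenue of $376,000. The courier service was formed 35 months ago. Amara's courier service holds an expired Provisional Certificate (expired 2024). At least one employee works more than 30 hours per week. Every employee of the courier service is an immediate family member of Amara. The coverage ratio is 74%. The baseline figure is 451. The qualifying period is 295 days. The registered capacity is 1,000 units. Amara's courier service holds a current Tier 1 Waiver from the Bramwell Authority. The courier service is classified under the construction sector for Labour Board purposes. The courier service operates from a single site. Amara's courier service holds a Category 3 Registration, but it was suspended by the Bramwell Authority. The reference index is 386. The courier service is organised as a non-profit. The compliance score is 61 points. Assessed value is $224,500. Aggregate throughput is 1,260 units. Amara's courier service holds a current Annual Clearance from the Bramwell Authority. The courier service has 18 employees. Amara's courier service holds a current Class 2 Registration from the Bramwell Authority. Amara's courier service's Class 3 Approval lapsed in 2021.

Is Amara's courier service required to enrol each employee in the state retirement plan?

Exception (a) does not apply: there is no Category 3 Registration in force.
Exception (b) fails — the qualifying period is 295 days, not under 295 days.
Exception (c) requires that the business's age is less than 35 months; but the business's age is 35 months, not less than 35 months, so (c) is unavailable.
All of (d)'s requirements are met (every employee is an immediate family member; aggregate throughput is 1,260 units, meeting the 1,260 units threshold; a current Annual Clearance is held). Under paragraphs (h)–(o): (h) would limit (d) — the courier service is classified under the construction sector — but (i) sets (h) aside: (i) is engaged — assessed value is $224,500, less than the $297,500 limit. (j) applies (a current Schedule 4 Registration is held), but is itself disapplied by (k): (k) operates against (j): at least one employee exceeds 30 hours/week. (l) is engaged (the reference index is 386, below the 448 limit), but is overridden by (m): (m) operates against (l): the registered capacity is 1,000 units, meeting the 940 units threshold. (n), which would lift (m), does not operate here — there is no Provisional Certificate in force. So (d) applies.
Exception (e) requires that the employer holds a current Class 3 Approval from the Bramwell Authority; but the Class 3 Approval is not current, so (e) is unavailable.

No — exception (d) applies; Amara's courier service is not required to enrol each employee in the state retirement plan.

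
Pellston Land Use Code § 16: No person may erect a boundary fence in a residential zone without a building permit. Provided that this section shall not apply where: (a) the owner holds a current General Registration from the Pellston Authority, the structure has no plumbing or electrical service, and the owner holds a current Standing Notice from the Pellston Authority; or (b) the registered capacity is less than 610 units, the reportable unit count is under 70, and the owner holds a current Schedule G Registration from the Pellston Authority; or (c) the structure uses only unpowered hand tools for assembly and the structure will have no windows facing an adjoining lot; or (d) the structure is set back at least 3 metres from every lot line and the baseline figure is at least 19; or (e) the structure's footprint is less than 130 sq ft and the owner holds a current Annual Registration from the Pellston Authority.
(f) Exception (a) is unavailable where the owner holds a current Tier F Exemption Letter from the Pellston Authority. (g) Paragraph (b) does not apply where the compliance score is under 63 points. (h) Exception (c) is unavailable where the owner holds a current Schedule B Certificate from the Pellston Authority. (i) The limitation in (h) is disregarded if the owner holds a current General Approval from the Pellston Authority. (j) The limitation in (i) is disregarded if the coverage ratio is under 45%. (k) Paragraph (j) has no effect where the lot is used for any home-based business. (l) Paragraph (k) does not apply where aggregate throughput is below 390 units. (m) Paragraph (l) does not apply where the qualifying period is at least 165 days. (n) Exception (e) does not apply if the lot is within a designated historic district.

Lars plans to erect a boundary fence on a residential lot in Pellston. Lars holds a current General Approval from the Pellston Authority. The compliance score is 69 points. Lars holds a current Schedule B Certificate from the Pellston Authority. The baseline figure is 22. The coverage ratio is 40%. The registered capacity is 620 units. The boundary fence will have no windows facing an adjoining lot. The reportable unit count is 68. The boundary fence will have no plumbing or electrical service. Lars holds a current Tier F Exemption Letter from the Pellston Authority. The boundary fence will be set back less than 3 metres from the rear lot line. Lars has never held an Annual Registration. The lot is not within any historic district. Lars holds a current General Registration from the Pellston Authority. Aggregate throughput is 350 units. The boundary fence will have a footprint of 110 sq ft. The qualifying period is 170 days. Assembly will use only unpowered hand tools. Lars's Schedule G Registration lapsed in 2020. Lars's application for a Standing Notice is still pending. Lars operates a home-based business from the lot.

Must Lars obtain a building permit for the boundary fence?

No — exception (c) applies; Lars does not need a building permit.

Exception (a) does not apply: the Standing Notice is not current.
Exception (b) does not apply: the registered capacity is 620 units, not less than 610 units.
Exception (c): assembly uses only hand tools; no windows face an adjoining lot — every condition holds. Applying paragraphs (h)–(m): (h) applies (a current Schedule B Certificate is held), but yields to (i): (i) operates against (h): a current General Approval is held. (j) is engaged (the coverage ratio is 40%, under the 45% limit), but is overridden by (k): (k) is engaged — a home-based business operates on the lot. (l) is engaged (aggregate throughput is 350 units, below the 390 units limit), but is overridden by (m): (m) operates against (l): the qualifying period is 170 days, meeting the 165 days threshold. So (c) applies.
Exception (d) requires that the structure is set back at least 3 metres from every lot line; but the rear setback is under 3 m, so (d) is unavailable.
Exception (e) fails — the Annual Registration is not current.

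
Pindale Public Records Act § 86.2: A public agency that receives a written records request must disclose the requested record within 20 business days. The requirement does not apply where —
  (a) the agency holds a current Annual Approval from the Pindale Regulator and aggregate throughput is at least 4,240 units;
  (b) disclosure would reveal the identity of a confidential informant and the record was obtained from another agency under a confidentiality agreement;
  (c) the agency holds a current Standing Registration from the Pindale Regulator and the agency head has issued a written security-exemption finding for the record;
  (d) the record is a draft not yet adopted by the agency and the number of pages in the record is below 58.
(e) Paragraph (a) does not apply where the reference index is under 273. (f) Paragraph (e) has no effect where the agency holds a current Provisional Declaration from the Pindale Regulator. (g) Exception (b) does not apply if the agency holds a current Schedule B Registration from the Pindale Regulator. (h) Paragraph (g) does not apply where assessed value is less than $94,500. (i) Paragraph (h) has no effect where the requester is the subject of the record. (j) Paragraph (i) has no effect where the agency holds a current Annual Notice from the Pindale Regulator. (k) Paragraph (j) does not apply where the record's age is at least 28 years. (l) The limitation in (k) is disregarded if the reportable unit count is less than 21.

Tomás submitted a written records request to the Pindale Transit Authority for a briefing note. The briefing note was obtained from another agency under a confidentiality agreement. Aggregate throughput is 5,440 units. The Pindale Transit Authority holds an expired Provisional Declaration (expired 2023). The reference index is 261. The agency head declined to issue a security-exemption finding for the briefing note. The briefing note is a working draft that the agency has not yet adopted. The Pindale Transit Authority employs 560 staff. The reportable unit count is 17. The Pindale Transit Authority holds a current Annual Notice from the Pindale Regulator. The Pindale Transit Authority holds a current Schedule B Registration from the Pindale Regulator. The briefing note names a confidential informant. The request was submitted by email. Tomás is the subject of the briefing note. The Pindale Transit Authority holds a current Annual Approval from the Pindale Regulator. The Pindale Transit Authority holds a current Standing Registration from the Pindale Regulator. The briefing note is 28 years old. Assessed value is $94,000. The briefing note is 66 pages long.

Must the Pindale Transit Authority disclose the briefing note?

No — exception (b) applies; the Pindale Transit Authority is not required to disclose the briefing note.

All of (a)'s requirements are met (a current Annual Approval is held; aggregate throughput is 5,440 units, meeting the 4,240 units threshold). Turning to paragraphs (e)–(f): (e) operates against (a): the reference index is 261, under the 273 limit. (f) is not engaged (no current Provisional Declaration is held), so (e) stands. Exception (a) does not apply.
All of (b)'s requirements are met (the briefing note names a confidential informant; the briefing note was obtained under a confidentiality agreement). Considering the limiting provisions: (g) operates (a current Schedule B Registration is held), but is displaced by (h): (h) is triggered — assessed value is $94,000, less than the $94,500 limit. (i) is triggered (Tomás is the subject of the briefing note), but is itself disapplied by (j): (j) operates — a current Annual Notice is held. (k) operates (the record's age is 28 years, meeting the 28 years threshold), but is set aside by (l): (l) is triggered — the reportable unit count is 17, less than the 21 limit. Exception (b) stands.
Exception (c) fails — the agency head declined to issue a security-exemption finding.
Exception (d) fails — the number of pages in the record is 66, not below 58.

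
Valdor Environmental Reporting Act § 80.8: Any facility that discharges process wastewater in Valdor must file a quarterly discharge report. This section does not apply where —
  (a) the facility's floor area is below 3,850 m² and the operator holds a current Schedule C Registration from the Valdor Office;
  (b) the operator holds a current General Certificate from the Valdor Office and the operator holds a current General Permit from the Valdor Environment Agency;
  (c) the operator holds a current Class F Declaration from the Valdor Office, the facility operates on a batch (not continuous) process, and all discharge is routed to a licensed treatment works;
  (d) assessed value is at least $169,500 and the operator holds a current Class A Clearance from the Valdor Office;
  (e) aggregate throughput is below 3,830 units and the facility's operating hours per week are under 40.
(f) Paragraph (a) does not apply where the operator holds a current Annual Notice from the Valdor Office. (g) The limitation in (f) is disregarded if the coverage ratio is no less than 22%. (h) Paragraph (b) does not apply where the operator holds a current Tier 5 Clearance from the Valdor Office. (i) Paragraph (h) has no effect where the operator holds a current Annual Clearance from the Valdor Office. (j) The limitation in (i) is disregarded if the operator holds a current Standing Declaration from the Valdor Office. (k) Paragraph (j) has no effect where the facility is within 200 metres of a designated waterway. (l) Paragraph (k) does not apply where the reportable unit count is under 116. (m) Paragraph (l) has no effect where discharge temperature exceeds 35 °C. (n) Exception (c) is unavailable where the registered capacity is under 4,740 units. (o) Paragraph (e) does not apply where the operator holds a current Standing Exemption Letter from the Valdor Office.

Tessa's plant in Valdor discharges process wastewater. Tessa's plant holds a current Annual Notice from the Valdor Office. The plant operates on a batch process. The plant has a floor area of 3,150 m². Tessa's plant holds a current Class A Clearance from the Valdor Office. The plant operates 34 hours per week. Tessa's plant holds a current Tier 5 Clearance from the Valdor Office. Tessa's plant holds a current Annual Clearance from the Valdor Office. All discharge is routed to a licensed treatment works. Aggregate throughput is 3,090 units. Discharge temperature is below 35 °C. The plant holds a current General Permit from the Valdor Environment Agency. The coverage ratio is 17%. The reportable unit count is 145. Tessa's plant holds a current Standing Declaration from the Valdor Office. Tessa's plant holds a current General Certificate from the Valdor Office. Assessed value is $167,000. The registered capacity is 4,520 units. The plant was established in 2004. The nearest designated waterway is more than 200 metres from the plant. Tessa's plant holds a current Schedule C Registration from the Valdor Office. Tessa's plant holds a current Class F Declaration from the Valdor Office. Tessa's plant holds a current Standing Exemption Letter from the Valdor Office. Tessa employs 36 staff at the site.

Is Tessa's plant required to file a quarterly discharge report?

All of (a)'s requirements are met (the facility's floor area is 3,150 m², below the 3,850 m² limit; a current Schedule C Registration is held). However, paragraphs (f)–(g) must be considered: (f) operates against (a): a current Annual Notice is held. (g), which would lift (f), is inapplicable — the coverage ratio is 17%, short of 22%. Exception (a) does not apply.
Exception (b) is satisfied on its face — a current General Certificate is held; a current General Permit is held. However, paragraphs (h)–(m) must be considered: (h) operates against (b): a current Tier 5 Clearance is held. (i) would limit (h) — a current Annual Clearance is held — but (j) sets (i) aside: (j) operates against (i): a current Standing Declaration is held. (k), which would lift (j), is not triggered — the plant is more than 200 m from any designated waterway. (b) is therefore removed.
All of (c)'s requirements are met (a current Class F Declaration is held; the facility operates on a batch process; discharge is routed to a licensed treatment works). But: (n) applies — the registered capacity is 4,520 units, under the 4,740 units limit. So (c) is unavailable.
Exception (d) fails — assessed value is $167,000, short of $169,500.
All of (e)'s requirements are met (aggregate throughput is 3,090 units, below the 3,830 units limit; the facility's operating hours per week are 34, under the 40 limit). But: (o) applies — a current Standing Exemption Letter is held. So (e) is unavailable.
No exception is made out. Tessa's plant falls within the general rule.

Yes — Tessa's plant must file a quarterly discharge report.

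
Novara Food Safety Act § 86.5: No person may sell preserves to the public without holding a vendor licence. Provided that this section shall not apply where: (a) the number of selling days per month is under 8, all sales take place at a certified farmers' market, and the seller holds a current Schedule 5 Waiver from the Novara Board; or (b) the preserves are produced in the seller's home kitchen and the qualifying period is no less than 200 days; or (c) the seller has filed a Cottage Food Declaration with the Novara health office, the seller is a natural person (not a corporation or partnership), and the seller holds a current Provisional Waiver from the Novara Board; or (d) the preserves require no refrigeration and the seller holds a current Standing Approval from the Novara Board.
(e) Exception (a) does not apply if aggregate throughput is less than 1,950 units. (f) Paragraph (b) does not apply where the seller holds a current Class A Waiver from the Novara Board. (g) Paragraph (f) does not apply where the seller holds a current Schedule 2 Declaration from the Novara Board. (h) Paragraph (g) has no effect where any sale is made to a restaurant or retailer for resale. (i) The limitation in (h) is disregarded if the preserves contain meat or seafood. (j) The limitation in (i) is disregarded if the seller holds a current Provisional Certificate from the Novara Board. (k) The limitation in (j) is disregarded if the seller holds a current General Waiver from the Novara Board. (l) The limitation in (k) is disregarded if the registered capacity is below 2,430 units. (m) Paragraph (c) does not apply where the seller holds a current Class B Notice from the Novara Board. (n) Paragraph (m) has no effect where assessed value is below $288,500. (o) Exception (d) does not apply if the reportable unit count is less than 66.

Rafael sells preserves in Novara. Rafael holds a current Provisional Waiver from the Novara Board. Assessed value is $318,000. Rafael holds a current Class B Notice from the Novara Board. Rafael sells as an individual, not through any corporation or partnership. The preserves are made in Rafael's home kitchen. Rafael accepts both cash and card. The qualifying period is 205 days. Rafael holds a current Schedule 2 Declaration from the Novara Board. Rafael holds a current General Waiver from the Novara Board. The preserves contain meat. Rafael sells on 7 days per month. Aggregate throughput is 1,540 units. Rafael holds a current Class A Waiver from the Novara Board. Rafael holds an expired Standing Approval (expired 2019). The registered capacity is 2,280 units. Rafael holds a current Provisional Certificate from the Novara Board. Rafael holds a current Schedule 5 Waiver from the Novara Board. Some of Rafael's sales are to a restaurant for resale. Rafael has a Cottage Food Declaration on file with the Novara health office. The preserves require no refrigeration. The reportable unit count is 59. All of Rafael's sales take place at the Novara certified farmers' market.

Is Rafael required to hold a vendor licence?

Yes — Rafael must hold a vendor licence.

Exception (a) is satisfied on its face — the number of selling days per month is 7, under the 8 limit; all sales are at a certified farmers' market; a current Schedule 5 Waiver is held. But: (e) operates against (a): aggregate throughput is 1,540 units, less than the 1,950 units limit. Exception (a) does not apply.
Exception (b): the preserves are home-kitchen produced; the qualifying period is 205 days, meeting the 200 days threshold — every condition holds. However, paragraphs (f)–(l) must be considered: (f) applies — a current Class A Waiver is held. (g) would limit (f) — a current Schedule 2 Declaration is held — but (h) sets (g) aside: (h) applies — some sales are to a restaurant for resale. (i) is engaged (the preserves contain meat), but is itself disapplied by (j): (j) operates against (i): a current Provisional Certificate is held. (k) would limit (j) — a current General Waiver is held — but (l) sets (k) aside: (l) operates against (k): the registered capacity is 2,280 units, below the 2,430 units limit. Exception (b) does not apply.
Exception (c)'s conditions are all satisfied: a Cottage Food Declaration is on file; the seller is a natural person; a current Provisional Waiver is held. But: (m) is engaged — a current Class B Notice is held. (n) is not triggered (assessed value is $318,000, not below $288,500), so (m) stands. So (c) is unavailable.
Exception (d) does not apply: the Standing Approval is not current.
No exception applies. The general rule governs.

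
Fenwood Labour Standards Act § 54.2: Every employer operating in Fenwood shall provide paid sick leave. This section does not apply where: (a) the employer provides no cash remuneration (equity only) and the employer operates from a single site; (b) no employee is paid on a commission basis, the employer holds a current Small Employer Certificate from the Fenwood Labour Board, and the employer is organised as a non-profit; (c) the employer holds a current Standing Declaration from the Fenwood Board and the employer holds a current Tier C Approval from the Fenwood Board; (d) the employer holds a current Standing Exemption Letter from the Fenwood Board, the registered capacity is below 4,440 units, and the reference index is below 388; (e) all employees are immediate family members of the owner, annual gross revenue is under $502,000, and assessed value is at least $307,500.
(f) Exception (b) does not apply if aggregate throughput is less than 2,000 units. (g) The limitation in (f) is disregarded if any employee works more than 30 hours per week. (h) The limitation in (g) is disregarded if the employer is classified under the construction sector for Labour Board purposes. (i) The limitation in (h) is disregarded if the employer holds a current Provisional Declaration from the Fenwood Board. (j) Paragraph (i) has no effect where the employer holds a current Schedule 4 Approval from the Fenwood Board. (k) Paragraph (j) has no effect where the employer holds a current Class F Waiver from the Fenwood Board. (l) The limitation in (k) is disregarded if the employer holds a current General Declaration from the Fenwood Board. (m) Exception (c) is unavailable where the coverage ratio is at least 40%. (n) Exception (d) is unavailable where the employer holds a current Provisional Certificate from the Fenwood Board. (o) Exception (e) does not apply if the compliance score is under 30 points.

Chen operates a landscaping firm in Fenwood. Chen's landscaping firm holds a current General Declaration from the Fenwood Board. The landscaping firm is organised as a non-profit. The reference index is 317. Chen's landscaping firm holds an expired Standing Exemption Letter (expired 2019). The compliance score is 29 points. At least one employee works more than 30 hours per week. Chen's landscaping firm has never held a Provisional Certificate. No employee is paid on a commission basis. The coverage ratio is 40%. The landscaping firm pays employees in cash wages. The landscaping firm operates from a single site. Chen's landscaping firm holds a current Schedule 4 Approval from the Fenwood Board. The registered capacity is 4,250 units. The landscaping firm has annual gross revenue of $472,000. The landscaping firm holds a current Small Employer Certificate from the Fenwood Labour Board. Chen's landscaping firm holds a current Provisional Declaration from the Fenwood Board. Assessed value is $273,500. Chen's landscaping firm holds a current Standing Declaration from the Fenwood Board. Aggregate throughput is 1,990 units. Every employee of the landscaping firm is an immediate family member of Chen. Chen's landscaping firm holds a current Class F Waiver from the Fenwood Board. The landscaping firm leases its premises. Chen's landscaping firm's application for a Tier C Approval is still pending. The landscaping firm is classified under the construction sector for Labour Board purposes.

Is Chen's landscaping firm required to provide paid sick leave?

Yes — Chen's landscaping firm must provide paid sick leave.

Exception (a) does not apply: employees are paid cash wages.
Exception (b)'s conditions are all satisfied: no employee is paid on commission; a current Small Employer Certificate is held; the employer is a non-profit. However, paragraphs (f)–(l) must be considered: (f) is engaged — aggregate throughput is 1,990 units, less than the 2,000 units limit. (g) applies (at least one employee exceeds 30 hours/week), but is itself disapplied by (h): (h) is engaged — the landscaping firm is classified under the construction sector. (i) operates (a current Provisional Declaration is held), but is displaced by (j): (j) is triggered — a current Schedule 4 Approval is held. (k) is triggered (a current Class F Waiver is held), but is displaced by (l): (l) operates against (k): a current General Declaration is held. So (b) is unavailable.
Exception (c) does not apply: there is no Tier C Approval in force.
Exception (d) fails — there is no Standing Exemption Letter in force.
Exception (e) does not apply: assessed value is $273,500, short of $307,500.
No exception applies. The general rule governs.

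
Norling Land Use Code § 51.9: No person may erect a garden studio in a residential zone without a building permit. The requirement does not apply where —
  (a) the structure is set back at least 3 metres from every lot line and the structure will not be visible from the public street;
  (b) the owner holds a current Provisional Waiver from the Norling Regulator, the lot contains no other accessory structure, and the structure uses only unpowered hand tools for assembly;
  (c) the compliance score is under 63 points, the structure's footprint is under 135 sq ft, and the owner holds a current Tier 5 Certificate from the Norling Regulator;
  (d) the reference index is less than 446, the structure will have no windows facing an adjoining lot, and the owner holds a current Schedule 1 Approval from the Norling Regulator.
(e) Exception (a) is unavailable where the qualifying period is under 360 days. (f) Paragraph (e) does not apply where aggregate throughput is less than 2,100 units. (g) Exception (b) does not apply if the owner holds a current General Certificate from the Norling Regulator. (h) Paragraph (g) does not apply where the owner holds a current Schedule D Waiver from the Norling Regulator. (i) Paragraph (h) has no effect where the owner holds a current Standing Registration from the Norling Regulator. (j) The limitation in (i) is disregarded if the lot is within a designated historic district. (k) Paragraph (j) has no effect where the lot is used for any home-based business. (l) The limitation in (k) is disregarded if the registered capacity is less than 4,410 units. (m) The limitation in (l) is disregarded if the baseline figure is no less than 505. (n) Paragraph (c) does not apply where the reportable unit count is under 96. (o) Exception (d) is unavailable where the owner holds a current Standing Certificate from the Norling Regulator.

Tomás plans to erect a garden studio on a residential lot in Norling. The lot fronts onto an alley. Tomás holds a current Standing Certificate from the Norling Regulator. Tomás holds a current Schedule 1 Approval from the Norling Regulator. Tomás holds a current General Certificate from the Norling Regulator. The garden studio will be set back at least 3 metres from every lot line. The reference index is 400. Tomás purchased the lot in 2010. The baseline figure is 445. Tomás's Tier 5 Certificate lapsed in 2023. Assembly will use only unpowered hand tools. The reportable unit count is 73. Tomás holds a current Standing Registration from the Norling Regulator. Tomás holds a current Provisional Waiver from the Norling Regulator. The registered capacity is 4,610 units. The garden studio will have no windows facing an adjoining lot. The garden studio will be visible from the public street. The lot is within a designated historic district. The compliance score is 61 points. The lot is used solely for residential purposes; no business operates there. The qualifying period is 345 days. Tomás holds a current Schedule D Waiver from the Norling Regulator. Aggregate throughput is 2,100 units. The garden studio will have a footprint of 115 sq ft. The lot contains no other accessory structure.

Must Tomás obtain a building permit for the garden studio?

Exception (a) requires that the structure will not be visible from the public street; but the structure will be visible from the street, so (a) is unavailable.
Exception (b): a current Provisional Waiver is held; the lot has no other accessory structure; assembly uses only hand tools — every condition holds. Under paragraphs (g)–(m): (g) would limit (b) — a current General Certificate is held — but (h) sets (g) aside: (h) operates — a current Schedule D Waiver is held. (i) would limit (h) — a current Standing Registration is held — but (j) sets (i) aside: (j) applies — the lot is in a historic district. (k) is not triggered (the lot is solely residential), so (j) stands. Exception (b) stands.
Exception (c) fails — there is no Tier 5 Certificate in force.
Exception (d)'s conditions are all satisfied: the reference index is 400, less than the 446 limit; no windows face an adjoining lot; a current Schedule 1 Approval is held. Turning to paragraph (o): (o) operates — a current Standing Certificate is held. So (d) is unavailable.

No — exception (b) applies; Tomás does not need a building permit.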